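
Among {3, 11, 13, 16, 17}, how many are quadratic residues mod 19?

3

(3/19) = -1 → non-residue.
(11/19) = +1 → QR.
(13/19) = -1 → non-residue.
(16/19) = +1 → QR.
(17/19) = +1 → QR.
Total quadratic residues among the 5: 3.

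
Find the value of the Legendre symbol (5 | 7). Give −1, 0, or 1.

Reciprocity: 5 ≡ 1 and 7 ≡ 3 (mod 4), so (5/7) = +(7/5).
Reduce top mod 5: now compute (2/5).
Pull out 2: since 5 ≡ 5 (mod 8), (2/5) = -1.
Reached (1/5) = 1. Collecting the sign flips along the way, the symbol is -1.

-1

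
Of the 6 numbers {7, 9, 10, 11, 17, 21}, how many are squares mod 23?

1

(7/23) = -1 → non-residue.
(9/23) = +1 → QR.
(10/23) = -1 → non-residue.
(11/23) = -1 → non-residue.
(17/23) = -1 → non-residue.
(21/23) = -1 → non-residue.
Total quadratic residues among the 6: 1.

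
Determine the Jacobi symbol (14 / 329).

Pull out 2: since 329 ≡ 1 (mod 8), (2/329) = +1.
Reciprocity: 7 ≡ 3 and 329 ≡ 1 (mod 4), so (7/329) = +(329/7).
Reduce top mod 7: now compute (0/7).
Top reduces to 0: gcd > 1, so the symbol is 0.

0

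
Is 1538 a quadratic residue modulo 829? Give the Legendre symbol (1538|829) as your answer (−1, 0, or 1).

-1

First reduce: 1538 ≡ 709 (mod 829).
Reciprocity: 709 ≡ 1 and 829 ≡ 1 (mod 4), so (709/829) = +(829/709).
Reduce top mod 709: now compute (120/709).
Pull out 2^3: since 709 ≡ 5 (mod 8), (2/709) = -1, so (2/709)^3 = -1.
Reciprocity: 15 ≡ 3 and 709 ≡ 1 (mod 4), so (15/709) = +(709/15).
Reduce top mod 15: now compute (4/15).
Pull out 2^2: since 15 ≡ 7 (mod 8), (2/15) = +1, so (2/15)^2 = +1.
Reached (1/15) = 1. Collecting the sign flips along the way, the symbol is -1.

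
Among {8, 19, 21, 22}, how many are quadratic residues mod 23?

(8/23) = +1 → QR.
(19/23) = -1 → non-residue.
(21/23) = -1 → non-residue.
(22/23) = -1 → non-residue.
Total quadratic residues among the 4: 1.

1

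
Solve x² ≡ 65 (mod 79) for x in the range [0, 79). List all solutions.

12, 67

Since 79 ≡ 3 (mod 4), a square root of 65 is 65^((79+1)/4) = 65^20 mod 79.
Repeated squaring: 65^2≡38, 65^4≡22, 65^8≡10, 65^16≡21 (mod 79).
65^20 = 65^(16+4) ≡ 67 (mod 79).
Check: 67² = 4489 ≡ 65 (mod 79). The two roots are 12 and 67.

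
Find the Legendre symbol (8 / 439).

1

Pull out 2^3: since 439 ≡ 7 (mod 8), (2/439) = +1, so (2/439)^3 = +1.
Reached (1/439) = 1. Collecting the sign flips along the way, the symbol is +1.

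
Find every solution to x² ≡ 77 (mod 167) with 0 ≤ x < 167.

54, 113

Since 167 ≡ 3 (mod 4), a square root of 77 is 77^((167+1)/4) = 77^42 mod 167.
Repeated squaring: 77^2≡84, 77^4≡42, 77^8≡94, 77^16≡152, 77^32≡58 (mod 167).
77^42 = 77^(32+8+2) ≡ 54 (mod 167).
Check: 54² = 2916 ≡ 77 (mod 167). The two roots are 54 and 113.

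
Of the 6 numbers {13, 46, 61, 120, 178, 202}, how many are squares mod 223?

(13/223) = -1 → non-residue.
(46/223) = -1 → non-residue.
(61/223) = -1 → non-residue.
(120/223) = +1 → QR.
(178/223) = +1 → QR.
(202/223) = +1 → QR.
Total quadratic residues among the 6: 3.

3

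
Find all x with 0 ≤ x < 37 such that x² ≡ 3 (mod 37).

37 ≡ 1 (mod 4), so we find a root by search.
Trying successive values, 15² = 225 ≡ 3 (mod 37). The other root is 37 − 15 = 22.

15, 22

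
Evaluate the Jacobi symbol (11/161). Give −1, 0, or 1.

Reciprocity: 11 ≡ 3 and 161 ≡ 1 (mod 4), so (11/161) = +(161/11).
Reduce top mod 11: now compute (7/11).
Reciprocity: 7 ≡ 3 and 11 ≡ 3 (mod 4), so (7/11) = −(11/7).
Reduce top mod 7: now compute (4/7).
Pull out 2^2: since 7 ≡ 7 (mod 8), (2/7) = +1, so (2/7)^2 = +1.
Reached (1/7) = 1. Collecting the sign flips along the way, the symbol is -1.

-1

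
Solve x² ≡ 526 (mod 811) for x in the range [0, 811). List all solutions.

Since 811 ≡ 3 (mod 4), a square root of 526 is 526^((811+1)/4) = 526^203 mod 811.
Repeated squaring: 526^2≡125, 526^4≡216, 526^8≡429, 526^16≡755, 526^32≡703, 526^64≡310, 526^128≡402 (mod 811).
526^203 = 526^(128+64+8+2+1) ≡ 458 (mod 811).
Check: 458² = 209764 ≡ 526 (mod 811). The two roots are 353 and 458.

353, 458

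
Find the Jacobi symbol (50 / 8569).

Pull out 2: since 8569 ≡ 1 (mod 8), (2/8569) = +1.
Reciprocity: 25 ≡ 1 and 8569 ≡ 1 (mod 4), so (25/8569) = +(8569/25).
Reduce top mod 25: now compute (19/25).
Reciprocity: 19 ≡ 3 and 25 ≡ 1 (mod 4), so (19/25) = +(25/19).
Reduce top mod 19: now compute (6/19).
Pull out 2: since 19 ≡ 3 (mod 8), (2/19) = -1.
Reciprocity: 3 ≡ 3 and 19 ≡ 3 (mod 4), so (3/19) = −(19/3).
Reduce top mod 3: now compute (1/3).
Reached (1/3) = 1. Collecting the sign flips along the way, the symbol is +1.

1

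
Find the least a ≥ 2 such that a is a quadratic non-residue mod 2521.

11

(2/2521) = +1, so 2 is a residue.
(3/2521) = +1, so 3 is a residue.
(4/2521) = +1, so 4 is a residue.
(5/2521) = +1, so 5 is a residue.
(6/2521) = +1, so 6 is a residue.
(7/2521) = +1, so 7 is a residue.
(8/2521) = +1, so 8 is a residue.
(9/2521) = +1, so 9 is a residue.
(10/2521) = +1, so 10 is a residue.
(11/2521) = −1, so 11 is the smallest positive non-residue mod 2521.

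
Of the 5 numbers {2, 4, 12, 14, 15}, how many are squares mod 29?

1

(2/29) = -1 → non-residue.
(4/29) = +1 → QR.
(12/29) = -1 → non-residue.
(14/29) = -1 → non-residue.
(15/29) = -1 → non-residue.
Total quadratic residues among the 5: 1.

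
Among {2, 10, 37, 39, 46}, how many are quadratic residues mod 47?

(2/47) = +1 → QR.
(10/47) = -1 → non-residue.
(37/47) = +1 → QR.
(39/47) = -1 → non-residue.
(46/47) = -1 → non-residue.
Total quadratic residues among the 5: 2.

2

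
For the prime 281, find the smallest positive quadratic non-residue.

(2/281) = +1, so 2 is a residue.
(3/281) = −1, so 3 is the smallest positive non-residue mod 281.

3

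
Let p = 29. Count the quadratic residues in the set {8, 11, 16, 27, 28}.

(8/29) = -1 → non-residue.
(11/29) = -1 → non-residue.
(16/29) = +1 → QR.
(27/29) = -1 → non-residue.
(28/29) = +1 → QR.
Total quadratic residues among the 5: 2.

2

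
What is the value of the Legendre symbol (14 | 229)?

Euler's criterion: (14/229) ≡ 14^114 (mod 229).
14^2 ≡ 196 (mod 229)
14^4 ≡ 173 (mod 229)
14^8 ≡ 159 (mod 229)
14^16 ≡ 91 (mod 229)
14^32 ≡ 37 (mod 229)
14^64 ≡ 224 (mod 229)
14^114 = 14^(64+32+16+2) ≡ 1 (mod 229).
Result is 1, so (14/229) = 1.

1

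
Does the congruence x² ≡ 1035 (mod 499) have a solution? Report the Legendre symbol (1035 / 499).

First reduce: 1035 ≡ 37 (mod 499).
Reciprocity: 37 ≡ 1 and 499 ≡ 3 (mod 4), so (37/499) = +(499/37).
Reduce top mod 37: now compute (18/37).
Pull out 2: since 37 ≡ 5 (mod 8), (2/37) = -1.
Reciprocity: 9 ≡ 1 and 37 ≡ 1 (mod 4), so (9/37) = +(37/9).
Reduce top mod 9: now compute (1/9).
Reached (1/9) = 1. Collecting the sign flips along the way, the symbol is -1.

-1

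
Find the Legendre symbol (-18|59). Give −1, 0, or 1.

1

First reduce: -18 ≡ 41 (mod 59).
Reciprocity: 41 ≡ 1 and 59 ≡ 3 (mod 4), so (41/59) = +(59/41).
Reduce top mod 41: now compute (18/41).
Pull out 2: since 41 ≡ 1 (mod 8), (2/41) = +1.
Reciprocity: 9 ≡ 1 and 41 ≡ 1 (mod 4), so (9/41) = +(41/9).
Reduce top mod 9: now compute (5/9).
Reciprocity: 5 ≡ 1 and 9 ≡ 1 (mod 4), so (5/9) = +(9/5).
Reduce top mod 5: now compute (4/5).
Pull out 2^2: since 5 ≡ 5 (mod 8), (2/5) = -1, so (2/5)^2 = +1.
Reached (1/5) = 1. Collecting the sign flips along the way, the symbol is +1.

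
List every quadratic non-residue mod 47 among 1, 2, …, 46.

Square k = 1,…,23 (k and 47−k give the same square):
1²=1, 2²=4, 3²=9, 4²=16, 5²=25, 6²=36, 7²≡2, 8²≡17, 9²≡34, 10²≡6, 11²≡27, 12²≡3, 13²≡28, 14²≡8, 15²≡37, 16²≡21, 17²≡7, 18²≡42, 19²≡32, 20²≡24, 21²≡18, 22²≡14, 23²≡12 (mod 47).
The residues are {1, 2, 3, 4, 6, 7, 8, 9, 12, 14, 16, 17, 18, 21, 24, 25, 27, 28, 32, 34, 36, 37, 42}; the non-residues are the remaining 23 nonzero classes.

5 10 11 13 15 19 20 22 23 26 29 30 31 33 35 38 39 40 41 43 44 45 46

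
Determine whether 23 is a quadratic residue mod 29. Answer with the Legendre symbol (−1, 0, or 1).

1

Reciprocity: 23 ≡ 3 and 29 ≡ 1 (mod 4), so (23/29) = +(29/23).
Reduce top mod 23: now compute (6/23).
Pull out 2: since 23 ≡ 7 (mod 8), (2/23) = +1.
Reciprocity: 3 ≡ 3 and 23 ≡ 3 (mod 4), so (3/23) = −(23/3).
Reduce top mod 3: now compute (2/3).
Pull out 2: since 3 ≡ 3 (mod 8), (2/3) = -1.
Reached (1/3) = 1. Collecting the sign flips along the way, the symbol is +1.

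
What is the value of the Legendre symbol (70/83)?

Euler's criterion: (70/83) ≡ 70^41 (mod 83).
70^2 ≡ 3 (mod 83)
70^4 ≡ 9 (mod 83)
70^8 ≡ 81 (mod 83)
70^16 ≡ 4 (mod 83)
70^32 ≡ 16 (mod 83)
70^41 = 70^(32+8+1) ≡ 1 (mod 83).
Result is 1, so (70/83) = 1.

1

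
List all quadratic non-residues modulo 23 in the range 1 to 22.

Square k = 1,…,11 (k and 23−k give the same square):
1²=1, 2²=4, 3²=9, 4²=16, 5²≡2, 6²≡13, 7²≡3, 8²≡18, 9²≡12, 10²≡8, 11²≡6 (mod 23).
The residues are {1, 2, 3, 4, 6, 8, 9, 12, 13, 16, 18}; the non-residues are the remaining 11 nonzero classes.

5 7 10 11 14 15 17 19 20 21 22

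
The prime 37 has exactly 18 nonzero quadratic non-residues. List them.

Square k = 1,…,18 (k and 37−k give the same square):
1²=1, 2²=4, 3²=9, 4²=16, 5²=25, 6²=36, 7²≡12, 8²≡27, 9²≡7, 10²≡26, 11²≡10, 12²≡33, 13²≡21, 14²≡11, 15²≡3, 16²≡34, 17²≡30, 18²≡28 (mod 37).
The residues are {1, 3, 4, 7, 9, 10, 11, 12, 16, 21, 25, 26, 27, 28, 30, 33, 34, 36}; the non-residues are the remaining 18 nonzero classes.

2 5 6 8 13 14 15 17 18 19 20 22 23 24 29 31 32 35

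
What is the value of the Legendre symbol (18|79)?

1

Pull out 2: since 79 ≡ 7 (mod 8), (2/79) = +1.
Reciprocity: 9 ≡ 1 and 79 ≡ 3 (mod 4), so (9/79) = +(79/9).
Reduce top mod 9: now compute (7/9).
Reciprocity: 7 ≡ 3 and 9 ≡ 1 (mod 4), so (7/9) = +(9/7).
Reduce top mod 7: now compute (2/7).
Pull out 2: since 7 ≡ 7 (mod 8), (2/7) = +1.
Reached (1/7) = 1. Collecting the sign flips along the way, the symbol is +1.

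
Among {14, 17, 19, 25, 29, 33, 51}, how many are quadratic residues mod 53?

3

(14/53) = -1 → non-residue.
(17/53) = +1 → QR.
(19/53) = -1 → non-residue.
(25/53) = +1 → QR.
(29/53) = +1 → QR.
(33/53) = -1 → non-residue.
(51/53) = -1 → non-residue.
Total quadratic residues among the 7: 3.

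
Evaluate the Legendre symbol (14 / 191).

-1

Pull out 2: since 191 ≡ 7 (mod 8), (2/191) = +1.
Reciprocity: 7 ≡ 3 and 191 ≡ 3 (mod 4), so (7/191) = −(191/7).
Reduce top mod 7: now compute (2/7).
Pull out 2: since 7 ≡ 7 (mod 8), (2/7) = +1.
Reached (1/7) = 1. Collecting the sign flips along the way, the symbol is -1.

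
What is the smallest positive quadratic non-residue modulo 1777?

(2/1777) = +1, so 2 is a residue.
(3/1777) = +1, so 3 is a residue.
(4/1777) = +1, so 4 is a residue.
(5/1777) = −1, so 5 is the smallest positive non-residue mod 1777.

5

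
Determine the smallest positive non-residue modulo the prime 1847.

5

(2/1847) = +1, so 2 is a residue.
(3/1847) = +1, so 3 is a residue.
(4/1847) = +1, so 4 is a residue.
(5/1847) = −1, so 5 is the smallest positive non-residue mod 1847.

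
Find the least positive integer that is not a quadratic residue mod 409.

(2/409) = +1, so 2 is a residue.
(3/409) = +1, so 3 is a residue.
(4/409) = +1, so 4 is a residue.
(5/409) = +1, so 5 is a residue.
(6/409) = +1, so 6 is a residue.
(7/409) = −1, so 7 is the smallest positive non-residue mod 409.

7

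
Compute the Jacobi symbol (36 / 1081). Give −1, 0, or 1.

Pull out 2^2: since 1081 ≡ 1 (mod 8), (2/1081) = +1, so (2/1081)^2 = +1.
Reciprocity: 9 ≡ 1 and 1081 ≡ 1 (mod 4), so (9/1081) = +(1081/9).
Reduce top mod 9: now compute (1/9).
Reached (1/9) = 1. Collecting the sign flips along the way, the symbol is +1.

1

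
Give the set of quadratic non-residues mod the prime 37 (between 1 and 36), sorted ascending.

Square k = 1,…,18 (k and 37−k give the same square):
1²=1, 2²=4, 3²=9, 4²=16, 5²=25, 6²=36, 7²≡12, 8²≡27, 9²≡7, 10²≡26, 11²≡10, 12²≡33, 13²≡21, 14²≡11, 15²≡3, 16²≡34, 17²≡30, 18²≡28 (mod 37).
The residues are {1, 3, 4, 7, 9, 10, 11, 12, 16, 21, 25, 26, 27, 28, 30, 33, 34, 36}; the non-residues are the remaining 18 nonzero classes.

2 5 6 8 13 14 15 17 18 19 20 22 23 24 29 31 32 35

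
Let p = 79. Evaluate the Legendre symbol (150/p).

First reduce: 150 ≡ 71 (mod 79).
Reciprocity: 71 ≡ 3 and 79 ≡ 3 (mod 4), so (71/79) = −(79/71).
Reduce top mod 71: now compute (8/71).
Pull out 2^3: since 71 ≡ 7 (mod 8), (2/71) = +1, so (2/71)^3 = +1.
Reached (1/71) = 1. Collecting the sign flips along the way, the symbol is -1.

-1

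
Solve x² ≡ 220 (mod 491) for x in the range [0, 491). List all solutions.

Since 491 ≡ 3 (mod 4), a square root of 220 is 220^((491+1)/4) = 220^123 mod 491.
Repeated squaring: 220^2≡282, 220^4≡473, 220^8≡324, 220^16≡393, 220^32≡275, 220^64≡11 (mod 491).
220^123 = 220^(64+32+16+8+2+1) ≡ 165 (mod 491).
Check: 165² = 27225 ≡ 220 (mod 491). The two roots are 165 and 326.

165, 326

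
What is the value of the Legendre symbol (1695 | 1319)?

-1

First reduce: 1695 ≡ 376 (mod 1319).
Pull out 2^3: since 1319 ≡ 7 (mod 8), (2/1319) = +1, so (2/1319)^3 = +1.
Reciprocity: 47 ≡ 3 and 1319 ≡ 3 (mod 4), so (47/1319) = −(1319/47).
Reduce top mod 47: now compute (3/47).
Reciprocity: 3 ≡ 3 and 47 ≡ 3 (mod 4), so (3/47) = −(47/3).
Reduce top mod 3: now compute (2/3).
Pull out 2: since 3 ≡ 3 (mod 8), (2/3) = -1.
Reached (1/3) = 1. Collecting the sign flips along the way, the symbol is -1.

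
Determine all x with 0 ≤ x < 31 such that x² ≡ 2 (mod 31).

8, 23

Since 31 ≡ 3 (mod 4), a square root of 2 is 2^((31+1)/4) = 2^8 mod 31.
Repeated squaring: 2^2≡4, 2^4≡16, 2^8≡8 (mod 31).
2^8 = 2^(8) ≡ 8 (mod 31).
Check: 8² = 64 ≡ 2 (mod 31). The two roots are 8 and 23.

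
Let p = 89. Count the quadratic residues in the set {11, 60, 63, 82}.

(11/89) = +1 → QR.
(60/89) = -1 → non-residue.
(63/89) = -1 → non-residue.
(82/89) = -1 → non-residue.
Total quadratic residues among the 4: 1.

1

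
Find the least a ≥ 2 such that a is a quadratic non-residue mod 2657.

3

(2/2657) = +1, so 2 is a residue.
(3/2657) = −1, so 3 is the smallest positive non-residue mod 2657.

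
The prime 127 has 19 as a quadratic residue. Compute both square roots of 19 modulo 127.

20, 107

Since 127 ≡ 3 (mod 4), a square root of 19 is 19^((127+1)/4) = 19^32 mod 127.
Repeated squaring: 19^2≡107, 19^4≡19, 19^8≡107, 19^16≡19, 19^32≡107 (mod 127).
19^32 = 19^(32) ≡ 107 (mod 127).
Check: 107² = 11449 ≡ 19 (mod 127). The two roots are 20 and 107.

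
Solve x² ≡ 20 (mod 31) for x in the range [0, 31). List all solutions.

12, 19

Since 31 ≡ 3 (mod 4), a square root of 20 is 20^((31+1)/4) = 20^8 mod 31.
Repeated squaring: 20^2≡28, 20^4≡9, 20^8≡19 (mod 31).
20^8 = 20^(8) ≡ 19 (mod 31).
Check: 19² = 361 ≡ 20 (mod 31). The two roots are 12 and 19.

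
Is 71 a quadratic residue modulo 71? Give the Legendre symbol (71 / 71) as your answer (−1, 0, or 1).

First reduce: 71 ≡ 0 (mod 71).
Top reduces to 0: gcd > 1, so the symbol is 0.

0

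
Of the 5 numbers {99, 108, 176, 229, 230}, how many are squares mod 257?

2

(99/257) = +1 → QR.
(108/257) = -1 → non-residue.
(176/257) = +1 → QR.
(229/257) = -1 → non-residue.
(230/257) = -1 → non-residue.
Total quadratic residues among the 5: 2.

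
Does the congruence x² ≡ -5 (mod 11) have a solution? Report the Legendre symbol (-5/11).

-1

Euler's criterion: (-5/11) ≡ 6^5 (mod 11).
6^2 ≡ 3 (mod 11)
6^4 ≡ 9 (mod 11)
6^5 = 6^(4+1) ≡ 10 (mod 11).
Result is 10 ≡ −1, so (-5/11) = −1.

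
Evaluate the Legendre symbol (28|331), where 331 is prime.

Euler's criterion: (28/331) ≡ 28^165 (mod 331).
28^2 ≡ 122 (mod 331)
28^4 ≡ 320 (mod 331)
28^8 ≡ 121 (mod 331)
28^16 ≡ 77 (mod 331)
28^32 ≡ 302 (mod 331)
28^64 ≡ 179 (mod 331)
28^128 ≡ 265 (mod 331)
28^165 = 28^(128+32+4+1) ≡ 330 (mod 331).
Result is 330 ≡ −1, so (28/331) = −1.

-1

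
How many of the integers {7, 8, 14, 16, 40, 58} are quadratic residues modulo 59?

2

(7/59) = +1 → QR.
(8/59) = -1 → non-residue.
(14/59) = -1 → non-residue.
(16/59) = +1 → QR.
(40/59) = -1 → non-residue.
(58/59) = -1 → non-residue.
Total quadratic residues among the 6: 2.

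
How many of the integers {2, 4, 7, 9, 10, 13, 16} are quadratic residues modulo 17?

5

(2/17) = +1 → QR.
(4/17) = +1 → QR.
(7/17) = -1 → non-residue.
(9/17) = +1 → QR.
(10/17) = -1 → non-residue.
(13/17) = +1 → QR.
(16/17) = +1 → QR.
Total quadratic residues among the 7: 5.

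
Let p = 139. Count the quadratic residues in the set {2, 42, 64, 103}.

2

(2/139) = -1 → non-residue.
(42/139) = +1 → QR.
(64/139) = +1 → QR.
(103/139) = -1 → non-residue.
Total quadratic residues among the 4: 2.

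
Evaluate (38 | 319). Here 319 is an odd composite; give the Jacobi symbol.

1

Pull out 2: since 319 ≡ 7 (mod 8), (2/319) = +1.
Reciprocity: 19 ≡ 3 and 319 ≡ 3 (mod 4), so (19/319) = −(319/19).
Reduce top mod 19: now compute (15/19).
Reciprocity: 15 ≡ 3 and 19 ≡ 3 (mod 4), so (15/19) = −(19/15).
Reduce top mod 15: now compute (4/15).
Pull out 2^2: since 15 ≡ 7 (mod 8), (2/15) = +1, so (2/15)^2 = +1.
Reached (1/15) = 1. Collecting the sign flips along the way, the symbol is +1.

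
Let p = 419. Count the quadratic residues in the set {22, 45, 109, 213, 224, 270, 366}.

(22/419) = +1 → QR.
(45/419) = +1 → QR.
(109/419) = -1 → non-residue.
(213/419) = -1 → non-residue.
(224/419) = -1 → non-residue.
(270/419) = -1 → non-residue.
(366/419) = +1 → QR.
Total quadratic residues among the 7: 3.

3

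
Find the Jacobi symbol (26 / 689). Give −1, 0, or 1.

0

Pull out 2: since 689 ≡ 1 (mod 8), (2/689) = +1.
Reciprocity: 13 ≡ 1 and 689 ≡ 1 (mod 4), so (13/689) = +(689/13).
Reduce top mod 13: now compute (0/13).
Top reduces to 0: gcd > 1, so the symbol is 0.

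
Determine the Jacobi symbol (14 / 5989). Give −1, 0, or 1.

-1

Pull out 2: since 5989 ≡ 5 (mod 8), (2/5989) = -1.
Reciprocity: 7 ≡ 3 and 5989 ≡ 1 (mod 4), so (7/5989) = +(5989/7).
Reduce top mod 7: now compute (4/7).
Pull out 2^2: since 7 ≡ 7 (mod 8), (2/7) = +1, so (2/7)^2 = +1.
Reached (1/7) = 1. Collecting the sign flips along the way, the symbol is -1.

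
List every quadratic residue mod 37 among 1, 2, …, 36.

Square k = 1,…,18 (k and 37−k give the same square):
1²=1, 2²=4, 3²=9, 4²=16, 5²=25, 6²=36, 7²≡12, 8²≡27, 9²≡7, 10²≡26, 11²≡10, 12²≡33, 13²≡21, 14²≡11, 15²≡3, 16²≡34, 17²≡30, 18²≡28 (mod 37).
So the quadratic residues mod 37 are {1, 3, 4, 7, 9, 10, 11, 12, 16, 21, 25, 26, 27, 28, 30, 33, 34, 36}.

1, 3, 4, 7, 9, 10, 11, 12, 16, 21, 25, 26, 27, 28, 30, 33, 34, 36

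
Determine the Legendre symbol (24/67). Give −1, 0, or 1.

Pull out 2^3: since 67 ≡ 3 (mod 8), (2/67) = -1, so (2/67)^3 = -1.
Reciprocity: 3 ≡ 3 and 67 ≡ 3 (mod 4), so (3/67) = −(67/3).
Reduce top mod 3: now compute (1/3).
Reached (1/3) = 1. Collecting the sign flips along the way, the symbol is +1.

1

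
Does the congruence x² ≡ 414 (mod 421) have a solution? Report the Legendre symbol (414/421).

1

Pull out 2: since 421 ≡ 5 (mod 8), (2/421) = -1.
Reciprocity: 207 ≡ 3 and 421 ≡ 1 (mod 4), so (207/421) = +(421/207).
Reduce top mod 207: now compute (7/207).
Reciprocity: 7 ≡ 3 and 207 ≡ 3 (mod 4), so (7/207) = −(207/7).
Reduce top mod 7: now compute (4/7).
Pull out 2^2: since 7 ≡ 7 (mod 8), (2/7) = +1, so (2/7)^2 = +1.
Reached (1/7) = 1. Collecting the sign flips along the way, the symbol is +1.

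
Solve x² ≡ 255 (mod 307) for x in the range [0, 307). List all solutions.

116, 191

Since 307 ≡ 3 (mod 4), a square root of 255 is 255^((307+1)/4) = 255^77 mod 307.
Repeated squaring: 255^2≡248, 255^4≡104, 255^8≡71, 255^16≡129, 255^32≡63, 255^64≡285 (mod 307).
255^77 = 255^(64+8+4+1) ≡ 191 (mod 307).
Check: 191² = 36481 ≡ 255 (mod 307). The two roots are 116 and 191.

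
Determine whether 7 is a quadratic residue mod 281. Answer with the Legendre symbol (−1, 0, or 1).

1

Reciprocity: 7 ≡ 3 and 281 ≡ 1 (mod 4), so (7/281) = +(281/7).
Reduce top mod 7: now compute (1/7).
Reached (1/7) = 1. Collecting the sign flips along the way, the symbol is +1.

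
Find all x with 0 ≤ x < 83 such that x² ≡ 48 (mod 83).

Since 83 ≡ 3 (mod 4), a square root of 48 is 48^((83+1)/4) = 48^21 mod 83.
Repeated squaring: 48^2≡63, 48^4≡68, 48^8≡59, 48^16≡78 (mod 83).
48^21 = 48^(16+4+1) ≡ 31 (mod 83).
Check: 31² = 961 ≡ 48 (mod 83). The two roots are 31 and 52.

31, 52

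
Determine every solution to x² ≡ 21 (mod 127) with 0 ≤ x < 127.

23, 104

Since 127 ≡ 3 (mod 4), a square root of 21 is 21^((127+1)/4) = 21^32 mod 127.
Repeated squaring: 21^2≡60, 21^4≡44, 21^8≡31, 21^16≡72, 21^32≡104 (mod 127).
21^32 = 21^(32) ≡ 104 (mod 127).
Check: 104² = 10816 ≡ 21 (mod 127). The two roots are 23 and 104.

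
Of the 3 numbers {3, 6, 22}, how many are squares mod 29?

2

(3/29) = -1 → non-residue.
(6/29) = +1 → QR.
(22/29) = +1 → QR.
Total quadratic residues among the 3: 2.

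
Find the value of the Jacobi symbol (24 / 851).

Pull out 2^3: since 851 ≡ 3 (mod 8), (2/851) = -1, so (2/851)^3 = -1.
Reciprocity: 3 ≡ 3 and 851 ≡ 3 (mod 4), so (3/851) = −(851/3).
Reduce top mod 3: now compute (2/3).
Pull out 2: since 3 ≡ 3 (mod 8), (2/3) = -1.
Reached (1/3) = 1. Collecting the sign flips along the way, the symbol is -1.

-1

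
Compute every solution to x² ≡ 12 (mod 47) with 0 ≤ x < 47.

Since 47 ≡ 3 (mod 4), a square root of 12 is 12^((47+1)/4) = 12^12 mod 47.
Repeated squaring: 12^2≡3, 12^4≡9, 12^8≡34 (mod 47).
12^12 = 12^(8+4) ≡ 24 (mod 47).
Check: 24² = 576 ≡ 12 (mod 47). The two roots are 23 and 24.

23, 24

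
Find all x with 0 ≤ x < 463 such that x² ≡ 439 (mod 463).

Since 463 ≡ 3 (mod 4), a square root of 439 is 439^((463+1)/4) = 439^116 mod 463.
Repeated squaring: 439^2≡113, 439^4≡268, 439^8≡59, 439^16≡240, 439^32≡188, 439^64≡156 (mod 463).
439^116 = 439^(64+32+16+4) ≡ 136 (mod 463).
Check: 136² = 18496 ≡ 439 (mod 463). The two roots are 136 and 327.

136, 327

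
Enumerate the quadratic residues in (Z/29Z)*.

Square k = 1,…,14 (k and 29−k give the same square):
1²=1, 2²=4, 3²=9, 4²=16, 5²=25, 6²≡7, 7²≡20, 8²≡6, 9²≡23, 10²≡13, 11²≡5, 12²≡28, 13²≡24, 14²≡22 (mod 29).
So the quadratic residues mod 29 are {1, 4, 5, 6, 7, 9, 13, 16, 20, 22, 23, 24, 25, 28}.

1, 4, 5, 6, 7, 9, 13, 16, 20, 22, 23, 24, 25, 28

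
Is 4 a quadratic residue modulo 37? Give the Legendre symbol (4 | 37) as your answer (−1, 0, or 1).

Pull out 2^2: since 37 ≡ 5 (mod 8), (2/37) = -1, so (2/37)^2 = +1.
Reached (1/37) = 1. Collecting the sign flips along the way, the symbol is +1.

1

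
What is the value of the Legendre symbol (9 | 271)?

Euler's criterion: (9/271) ≡ 9^135 (mod 271).
9^2 ≡ 81 (mod 271)
9^4 ≡ 57 (mod 271)
9^8 ≡ 268 (mod 271)
9^16 ≡ 9 (mod 271)
9^32 ≡ 81 (mod 271)
9^64 ≡ 57 (mod 271)
9^128 ≡ 268 (mod 271)
9^135 = 9^(128+4+2+1) ≡ 1 (mod 271).
Result is 1, so (9/271) = 1.

1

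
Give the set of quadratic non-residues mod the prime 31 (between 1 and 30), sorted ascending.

3,6,11,12,13,15,17,21,22,23,24,26,27,29,30

Square k = 1,…,15 (k and 31−k give the same square):
1²=1, 2²=4, 3²=9, 4²=16, 5²=25, 6²≡5, 7²≡18, 8²≡2, 9²≡19, 10²≡7, 11²≡28, 12²≡20, 13²≡14, 14²≡10, 15²≡8 (mod 31).
The residues are {1, 2, 4, 5, 7, 8, 9, 10, 14, 16, 18, 19, 20, 25, 28}; the non-residues are the remaining 15 nonzero classes.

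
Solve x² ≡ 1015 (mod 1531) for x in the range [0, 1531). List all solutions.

Since 1531 ≡ 3 (mod 4), a square root of 1015 is 1015^((1531+1)/4) = 1015^383 mod 1531.
Repeated squaring: 1015^2≡1393, 1015^4≡672, 1015^8≡1470, 1015^16≡659, 1015^32≡1008, 1015^64≡1011, 1015^128≡944, 1015^256≡94 (mod 1531).
1015^383 = 1015^(256+64+32+16+8+4+2+1) ≡ 101 (mod 1531).
Check: 101² = 10201 ≡ 1015 (mod 1531). The two roots are 101 and 1430.

101, 1430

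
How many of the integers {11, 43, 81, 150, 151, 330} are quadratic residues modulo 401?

(11/401) = +1 → QR.
(43/401) = +1 → QR.
(81/401) = +1 → QR.
(150/401) = -1 → non-residue.
(151/401) = +1 → QR.
(330/401) = -1 → non-residue.
Total quadratic residues among the 6: 4.

4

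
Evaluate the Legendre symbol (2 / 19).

Pull out 2: since 19 ≡ 3 (mod 8), (2/19) = -1.
Reached (1/19) = 1. Collecting the sign flips along the way, the symbol is -1.

-1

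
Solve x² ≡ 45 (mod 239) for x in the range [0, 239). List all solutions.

93, 146

Since 239 ≡ 3 (mod 4), a square root of 45 is 45^((239+1)/4) = 45^60 mod 239.
Repeated squaring: 45^2≡113, 45^4≡102, 45^8≡127, 45^16≡116, 45^32≡72 (mod 239).
45^60 = 45^(32+16+8+4) ≡ 93 (mod 239).
Check: 93² = 8649 ≡ 45 (mod 239). The two roots are 93 and 146.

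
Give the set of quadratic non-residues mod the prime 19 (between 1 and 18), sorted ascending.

Square k = 1,…,9 (k and 19−k give the same square):
1²=1, 2²=4, 3²=9, 4²=16, 5²≡6, 6²≡17, 7²≡11, 8²≡7, 9²≡5 (mod 19).
The residues are {1, 4, 5, 6, 7, 9, 11, 16, 17}; the non-residues are the remaining 9 nonzero classes.

2, 3, 8, 10, 12, 13, 14, 15, 18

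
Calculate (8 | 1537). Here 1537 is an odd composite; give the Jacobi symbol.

Pull out 2^3: since 1537 ≡ 1 (mod 8), (2/1537) = +1, so (2/1537)^3 = +1.
Reached (1/1537) = 1. Collecting the sign flips along the way, the symbol is +1.

1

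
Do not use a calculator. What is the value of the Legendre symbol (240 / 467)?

-1

Pull out 2^4: since 467 ≡ 3 (mod 8), (2/467) = -1, so (2/467)^4 = +1.
Reciprocity: 15 ≡ 3 and 467 ≡ 3 (mod 4), so (15/467) = −(467/15).
Reduce top mod 15: now compute (2/15).
Pull out 2: since 15 ≡ 7 (mod 8), (2/15) = +1.
Reached (1/15) = 1. Collecting the sign flips along the way, the symbol is -1.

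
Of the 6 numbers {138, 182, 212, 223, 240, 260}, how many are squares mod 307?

(138/307) = -1 → non-residue.
(182/307) = +1 → QR.
(212/307) = +1 → QR.
(223/307) = +1 → QR.
(240/307) = +1 → QR.
(260/307) = +1 → QR.
Total quadratic residues among the 6: 5.

5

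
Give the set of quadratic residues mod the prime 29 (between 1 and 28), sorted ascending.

Square k = 1,…,14 (k and 29−k give the same square):
1²=1, 2²=4, 3²=9, 4²=16, 5²=25, 6²≡7, 7²≡20, 8²≡6, 9²≡23, 10²≡13, 11²≡5, 12²≡28, 13²≡24, 14²≡22 (mod 29).
So the quadratic residues mod 29 are {1, 4, 5, 6, 7, 9, 13, 16, 20, 22, 23, 24, 25, 28}.

1 4 5 6 7 9 13 16 20 22 23 24 25 28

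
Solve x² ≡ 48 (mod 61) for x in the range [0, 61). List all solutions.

61 ≡ 1 (mod 4), so we find a root by search.
Trying successive values, 29² = 841 ≡ 48 (mod 61). The other root is 61 − 29 = 32.

29, 32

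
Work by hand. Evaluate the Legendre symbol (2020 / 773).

1

First reduce: 2020 ≡ 474 (mod 773).
Pull out 2: since 773 ≡ 5 (mod 8), (2/773) = -1.
Reciprocity: 237 ≡ 1 and 773 ≡ 1 (mod 4), so (237/773) = +(773/237).
Reduce top mod 237: now compute (62/237).
Pull out 2: since 237 ≡ 5 (mod 8), (2/237) = -1.
Reciprocity: 31 ≡ 3 and 237 ≡ 1 (mod 4), so (31/237) = +(237/31).
Reduce top mod 31: now compute (20/31).
Pull out 2^2: since 31 ≡ 7 (mod 8), (2/31) = +1, so (2/31)^2 = +1.
Reciprocity: 5 ≡ 1 and 31 ≡ 3 (mod 4), so (5/31) = +(31/5).
Reduce top mod 5: now compute (1/5).
Reached (1/5) = 1. Collecting the sign flips along the way, the symbol is +1.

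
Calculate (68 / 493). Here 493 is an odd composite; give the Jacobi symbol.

Pull out 2^2: since 493 ≡ 5 (mod 8), (2/493) = -1, so (2/493)^2 = +1.
Reciprocity: 17 ≡ 1 and 493 ≡ 1 (mod 4), so (17/493) = +(493/17).
Reduce top mod 17: now compute (0/17).
Top reduces to 0: gcd > 1, so the symbol is 0.

0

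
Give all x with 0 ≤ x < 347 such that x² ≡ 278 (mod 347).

25, 322

Since 347 ≡ 3 (mod 4), a square root of 278 is 278^((347+1)/4) = 278^87 mod 347.
Repeated squaring: 278^2≡250, 278^4≡40, 278^8≡212, 278^16≡181, 278^32≡143, 278^64≡323 (mod 347).
278^87 = 278^(64+16+4+2+1) ≡ 25 (mod 347).
Check: 25² = 625 ≡ 278 (mod 347). The two roots are 25 and 322.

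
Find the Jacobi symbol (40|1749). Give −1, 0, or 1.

-1

Pull out 2^3: since 1749 ≡ 5 (mod 8), (2/1749) = -1, so (2/1749)^3 = -1.
Reciprocity: 5 ≡ 1 and 1749 ≡ 1 (mod 4), so (5/1749) = +(1749/5).
Reduce top mod 5: now compute (4/5).
Pull out 2^2: since 5 ≡ 5 (mod 8), (2/5) = -1, so (2/5)^2 = +1.
Reached (1/5) = 1. Collecting the sign flips along the way, the symbol is -1.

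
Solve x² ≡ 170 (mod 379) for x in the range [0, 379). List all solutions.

74, 305

Since 379 ≡ 3 (mod 4), a square root of 170 is 170^((379+1)/4) = 170^95 mod 379.
Repeated squaring: 170^2≡96, 170^4≡120, 170^8≡377, 170^16≡4, 170^32≡16, 170^64≡256 (mod 379).
170^95 = 170^(64+16+8+4+2+1) ≡ 305 (mod 379).
Check: 305² = 93025 ≡ 170 (mod 379). The two roots are 74 and 305.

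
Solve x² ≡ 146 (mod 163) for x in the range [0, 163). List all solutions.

Since 163 ≡ 3 (mod 4), a square root of 146 is 146^((163+1)/4) = 146^41 mod 163.
Repeated squaring: 146^2≡126, 146^4≡65, 146^8≡150, 146^16≡6, 146^32≡36 (mod 163).
146^41 = 146^(32+8+1) ≡ 132 (mod 163).
Check: 132² = 17424 ≡ 146 (mod 163). The two roots are 31 and 132.

31, 132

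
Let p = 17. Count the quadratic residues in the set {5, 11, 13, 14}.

(5/17) = -1 → non-residue.
(11/17) = -1 → non-residue.
(13/17) = +1 → QR.
(14/17) = -1 → non-residue.
Total quadratic residues among the 4: 1.

1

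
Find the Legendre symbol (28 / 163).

Euler's criterion: (28/163) ≡ 28^81 (mod 163).
28^2 ≡ 132 (mod 163)
28^4 ≡ 146 (mod 163)
28^8 ≡ 126 (mod 163)
28^16 ≡ 65 (mod 163)
28^32 ≡ 150 (mod 163)
28^64 ≡ 6 (mod 163)
28^81 = 28^(64+16+1) ≡ 162 (mod 163).
Result is 162 ≡ −1, so (28/163) = −1.

-1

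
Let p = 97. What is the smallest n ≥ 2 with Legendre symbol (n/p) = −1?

5

(2/97) = +1, so 2 is a residue.
(3/97) = +1, so 3 is a residue.
(4/97) = +1, so 4 is a residue.
(5/97) = −1, so 5 is the smallest positive non-residue mod 97.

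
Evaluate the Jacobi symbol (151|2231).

1

Reciprocity: 151 ≡ 3 and 2231 ≡ 3 (mod 4), so (151/2231) = −(2231/151).
Reduce top mod 151: now compute (117/151).
Reciprocity: 117 ≡ 1 and 151 ≡ 3 (mod 4), so (117/151) = +(151/117).
Reduce top mod 117: now compute (34/117).
Pull out 2: since 117 ≡ 5 (mod 8), (2/117) = -1.
Reciprocity: 17 ≡ 1 and 117 ≡ 1 (mod 4), so (17/117) = +(117/17).
Reduce top mod 17: now compute (15/17).
Reciprocity: 15 ≡ 3 and 17 ≡ 1 (mod 4), so (15/17) = +(17/15).
Reduce top mod 15: now compute (2/15).
Pull out 2: since 15 ≡ 7 (mod 8), (2/15) = +1.
Reached (1/15) = 1. Collecting the sign flips along the way, the symbol is +1.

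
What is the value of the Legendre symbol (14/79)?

-1

Pull out 2: since 79 ≡ 7 (mod 8), (2/79) = +1.
Reciprocity: 7 ≡ 3 and 79 ≡ 3 (mod 4), so (7/79) = −(79/7).
Reduce top mod 7: now compute (2/7).
Pull out 2: since 7 ≡ 7 (mod 8), (2/7) = +1.
Reached (1/7) = 1. Collecting the sign flips along the way, the symbol is -1.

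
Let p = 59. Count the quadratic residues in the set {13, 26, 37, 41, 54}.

2

(13/59) = -1 → non-residue.
(26/59) = +1 → QR.
(37/59) = -1 → non-residue.
(41/59) = +1 → QR.
(54/59) = -1 → non-residue.
Total quadratic residues among the 5: 2.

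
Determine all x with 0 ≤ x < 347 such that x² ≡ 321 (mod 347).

Since 347 ≡ 3 (mod 4), a square root of 321 is 321^((347+1)/4) = 321^87 mod 347.
Repeated squaring: 321^2≡329, 321^4≡324, 321^8≡182, 321^16≡159, 321^32≡297, 321^64≡71 (mod 347).
321^87 = 321^(64+16+4+2+1) ≡ 93 (mod 347).
Check: 93² = 8649 ≡ 321 (mod 347). The two roots are 93 and 254.

93, 254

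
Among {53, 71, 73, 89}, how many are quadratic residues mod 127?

2

(53/127) = -1 → non-residue.
(71/127) = +1 → QR.
(73/127) = +1 → QR.
(89/127) = -1 → non-residue.
Total quadratic residues among the 4: 2.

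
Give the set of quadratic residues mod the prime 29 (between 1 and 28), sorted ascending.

1 4 5 6 7 9 13 16 20 22 23 24 25 28

Square k = 1,…,14 (k and 29−k give the same square):
1²=1, 2²=4, 3²=9, 4²=16, 5²=25, 6²≡7, 7²≡20, 8²≡6, 9²≡23, 10²≡13, 11²≡5, 12²≡28, 13²≡24, 14²≡22 (mod 29).
So the quadratic residues mod 29 are {1, 4, 5, 6, 7, 9, 13, 16, 20, 22, 23, 24, 25, 28}.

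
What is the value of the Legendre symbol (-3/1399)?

First reduce: -3 ≡ 1396 (mod 1399).
Pull out 2^2: since 1399 ≡ 7 (mod 8), (2/1399) = +1, so (2/1399)^2 = +1.
Reciprocity: 349 ≡ 1 and 1399 ≡ 3 (mod 4), so (349/1399) = +(1399/349).
Reduce top mod 349: now compute (3/349).
Reciprocity: 3 ≡ 3 and 349 ≡ 1 (mod 4), so (3/349) = +(349/3).
Reduce top mod 3: now compute (1/3).
Reached (1/3) = 1. Collecting the sign flips along the way, the symbol is +1.

1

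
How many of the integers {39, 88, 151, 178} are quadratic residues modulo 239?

1

(39/239) = -1 → non-residue.
(88/239) = +1 → QR.
(151/239) = -1 → non-residue.
(178/239) = -1 → non-residue.
Total quadratic residues among the 4: 1.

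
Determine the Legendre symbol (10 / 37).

1

Euler's criterion: (10/37) ≡ 10^18 (mod 37).
10^2 ≡ 26 (mod 37)
10^4 ≡ 10 (mod 37)
10^8 ≡ 26 (mod 37)
10^16 ≡ 10 (mod 37)
10^18 = 10^(16+2) ≡ 1 (mod 37).
Result is 1, so (10/37) = 1.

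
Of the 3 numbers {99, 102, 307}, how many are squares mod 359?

3

(99/359) = +1 → QR.
(102/359) = +1 → QR.
(307/359) = +1 → QR.
Total quadratic residues among the 3: 3.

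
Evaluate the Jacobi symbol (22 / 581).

Pull out 2: since 581 ≡ 5 (mod 8), (2/581) = -1.
Reciprocity: 11 ≡ 3 and 581 ≡ 1 (mod 4), so (11/581) = +(581/11).
Reduce top mod 11: now compute (9/11).
Reciprocity: 9 ≡ 1 and 11 ≡ 3 (mod 4), so (9/11) = +(11/9).
Reduce top mod 9: now compute (2/9).
Pull out 2: since 9 ≡ 1 (mod 8), (2/9) = +1.
Reached (1/9) = 1. Collecting the sign flips along the way, the symbol is -1.

-1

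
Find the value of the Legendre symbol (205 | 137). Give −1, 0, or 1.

First reduce: 205 ≡ 68 (mod 137).
Pull out 2^2: since 137 ≡ 1 (mod 8), (2/137) = +1, so (2/137)^2 = +1.
Reciprocity: 17 ≡ 1 and 137 ≡ 1 (mod 4), so (17/137) = +(137/17).
Reduce top mod 17: now compute (1/17).
Reached (1/17) = 1. Collecting the sign flips along the way, the symbol is +1.

1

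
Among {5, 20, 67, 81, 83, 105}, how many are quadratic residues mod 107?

(5/107) = -1 → non-residue.
(20/107) = -1 → non-residue.
(67/107) = -1 → non-residue.
(81/107) = +1 → QR.
(83/107) = +1 → QR.
(105/107) = +1 → QR.
Total quadratic residues among the 6: 3.

3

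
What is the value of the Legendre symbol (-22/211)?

First reduce: -22 ≡ 189 (mod 211).
Reciprocity: 189 ≡ 1 and 211 ≡ 3 (mod 4), so (189/211) = +(211/189).
Reduce top mod 189: now compute (22/189).
Pull out 2: since 189 ≡ 5 (mod 8), (2/189) = -1.
Reciprocity: 11 ≡ 3 and 189 ≡ 1 (mod 4), so (11/189) = +(189/11).
Reduce top mod 11: now compute (2/11).
Pull out 2: since 11 ≡ 3 (mod 8), (2/11) = -1.
Reached (1/11) = 1. Collecting the sign flips along the way, the symbol is +1.

1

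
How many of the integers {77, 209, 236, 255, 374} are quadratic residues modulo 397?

(77/397) = -1 → non-residue.
(209/397) = +1 → QR.
(236/397) = -1 → non-residue.
(255/397) = +1 → QR.
(374/397) = +1 → QR.
Total quadratic residues among the 5: 3.

3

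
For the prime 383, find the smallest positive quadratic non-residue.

5

(2/383) = +1, so 2 is a residue.
(3/383) = +1, so 3 is a residue.
(4/383) = +1, so 4 is a residue.
(5/383) = −1, so 5 is the smallest positive non-residue mod 383.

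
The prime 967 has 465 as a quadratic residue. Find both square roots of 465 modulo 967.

449, 518

Since 967 ≡ 3 (mod 4), a square root of 465 is 465^((967+1)/4) = 465^242 mod 967.
Repeated squaring: 465^2≡584, 465^4≡672, 465^8≡962, 465^16≡25, 465^32≡625, 465^64≡924, 465^128≡882 (mod 967).
465^242 = 465^(128+64+32+16+2) ≡ 518 (mod 967).
Check: 518² = 268324 ≡ 465 (mod 967). The two roots are 449 and 518.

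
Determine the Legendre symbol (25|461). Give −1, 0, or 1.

Reciprocity: 25 ≡ 1 and 461 ≡ 1 (mod 4), so (25/461) = +(461/25).
Reduce top mod 25: now compute (11/25).
Reciprocity: 11 ≡ 3 and 25 ≡ 1 (mod 4), so (11/25) = +(25/11).
Reduce top mod 11: now compute (3/11).
Reciprocity: 3 ≡ 3 and 11 ≡ 3 (mod 4), so (3/11) = −(11/3).
Reduce top mod 3: now compute (2/3).
Pull out 2: since 3 ≡ 3 (mod 8), (2/3) = -1.
Reached (1/3) = 1. Collecting the sign flips along the way, the symbol is +1.

1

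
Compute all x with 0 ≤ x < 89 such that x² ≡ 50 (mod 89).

36, 53

89 ≡ 1 (mod 4), so we find a root by search.
Trying successive values, 36² = 1296 ≡ 50 (mod 89). The other root is 89 − 36 = 53.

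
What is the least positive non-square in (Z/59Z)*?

(2/59) = −1, so 2 is the smallest positive non-residue mod 59.

2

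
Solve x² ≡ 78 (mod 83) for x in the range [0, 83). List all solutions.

24, 59

Since 83 ≡ 3 (mod 4), a square root of 78 is 78^((83+1)/4) = 78^21 mod 83.
Repeated squaring: 78^2≡25, 78^4≡44, 78^8≡27, 78^16≡65 (mod 83).
78^21 = 78^(16+4+1) ≡ 59 (mod 83).
Check: 59² = 3481 ≡ 78 (mod 83). The two roots are 24 and 59.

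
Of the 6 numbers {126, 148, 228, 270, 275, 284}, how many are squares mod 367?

(126/367) = +1 → QR.
(148/367) = +1 → QR.
(228/367) = +1 → QR.
(270/367) = +1 → QR.
(275/367) = -1 → non-residue.
(284/367) = -1 → non-residue.
Total quadratic residues among the 6: 4.

4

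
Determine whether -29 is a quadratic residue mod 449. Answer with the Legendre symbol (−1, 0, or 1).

First reduce: -29 ≡ 420 (mod 449).
Pull out 2^2: since 449 ≡ 1 (mod 8), (2/449) = +1, so (2/449)^2 = +1.
Reciprocity: 105 ≡ 1 and 449 ≡ 1 (mod 4), so (105/449) = +(449/105).
Reduce top mod 105: now compute (29/105).
Reciprocity: 29 ≡ 1 and 105 ≡ 1 (mod 4), so (29/105) = +(105/29).
Reduce top mod 29: now compute (18/29).
Pull out 2: since 29 ≡ 5 (mod 8), (2/29) = -1.
Reciprocity: 9 ≡ 1 and 29 ≡ 1 (mod 4), so (9/29) = +(29/9).
Reduce top mod 9: now compute (2/9).
Pull out 2: since 9 ≡ 1 (mod 8), (2/9) = +1.
Reached (1/9) = 1. Collecting the sign flips along the way, the symbol is -1.

-1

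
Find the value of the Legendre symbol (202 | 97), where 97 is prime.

1

First reduce: 202 ≡ 8 (mod 97).
Pull out 2^3: since 97 ≡ 1 (mod 8), (2/97) = +1, so (2/97)^3 = +1.
Reached (1/97) = 1. Collecting the sign flips along the way, the symbol is +1.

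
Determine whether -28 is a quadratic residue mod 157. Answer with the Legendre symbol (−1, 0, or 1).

-1

First reduce: -28 ≡ 129 (mod 157).
Reciprocity: 129 ≡ 1 and 157 ≡ 1 (mod 4), so (129/157) = +(157/129).
Reduce top mod 129: now compute (28/129).
Pull out 2^2: since 129 ≡ 1 (mod 8), (2/129) = +1, so (2/129)^2 = +1.
Reciprocity: 7 ≡ 3 and 129 ≡ 1 (mod 4), so (7/129) = +(129/7).
Reduce top mod 7: now compute (3/7).
Reciprocity: 3 ≡ 3 and 7 ≡ 3 (mod 4), so (3/7) = −(7/3).
Reduce top mod 3: now compute (1/3).
Reached (1/3) = 1. Collecting the sign flips along the way, the symbol is -1.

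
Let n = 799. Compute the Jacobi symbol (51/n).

0

Reciprocity: 51 ≡ 3 and 799 ≡ 3 (mod 4), so (51/799) = −(799/51).
Reduce top mod 51: now compute (34/51).
Pull out 2: since 51 ≡ 3 (mod 8), (2/51) = -1.
Reciprocity: 17 ≡ 1 and 51 ≡ 3 (mod 4), so (17/51) = +(51/17).
Reduce top mod 17: now compute (0/17).
Top reduces to 0: gcd > 1, so the symbol is 0.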